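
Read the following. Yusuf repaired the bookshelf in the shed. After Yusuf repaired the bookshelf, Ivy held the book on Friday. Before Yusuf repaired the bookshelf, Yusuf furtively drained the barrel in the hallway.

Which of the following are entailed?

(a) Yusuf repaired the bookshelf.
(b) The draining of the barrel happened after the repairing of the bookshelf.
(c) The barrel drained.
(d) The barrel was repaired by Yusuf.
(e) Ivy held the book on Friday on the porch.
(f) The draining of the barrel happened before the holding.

(a), (c), (f)

(a) Entailed — this follows by dropping conjuncts from the repairing event's description.
(b) Not entailed — the narrative places the draining before the repairing, not after.
(c) Entailed — 'Yusuf drained the barrel' is causative; it entails the inchoative 'the barrel drained'.
(d) Not entailed — Yusuf repaired the bookshelf, not the barrel; the barrel belongs to the draining event.
(e) Not entailed — 'on the porch' adds information not in the original event.
(f) Entailed — the narrative places the draining before the holding.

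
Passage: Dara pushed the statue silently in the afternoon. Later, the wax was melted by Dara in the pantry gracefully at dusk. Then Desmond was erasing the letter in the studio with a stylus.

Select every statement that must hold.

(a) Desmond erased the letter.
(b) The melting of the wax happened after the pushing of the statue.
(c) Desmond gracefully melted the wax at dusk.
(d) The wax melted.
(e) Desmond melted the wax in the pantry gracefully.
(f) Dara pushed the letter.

(b), (d)

(a) Not entailed — 'was erasing' is progressive on an accomplishment; it does not entail the completed 'erased'.
(b) Entailed — the narrative places the pushing before the melting.
(c) Not entailed — the passage has Dara melting the wax, not Desmond.
(d) Entailed — 'Dara melted the wax' is causative; it entails the inchoative 'the wax melted'.
(e) Not entailed — the passage has Dara melting the wax, not Desmond.
(f) Not entailed — Dara pushed the statue, not the letter; the letter belongs to the erasing event.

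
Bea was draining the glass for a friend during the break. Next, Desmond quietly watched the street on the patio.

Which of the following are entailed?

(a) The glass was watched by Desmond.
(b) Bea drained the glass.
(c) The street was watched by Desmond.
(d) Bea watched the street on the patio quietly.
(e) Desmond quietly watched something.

(c), (e)

(a) Not entailed — Desmond watched the street, not the glass; the glass belongs to the draining event.
(b) Not entailed — 'was draining' is progressive on an accomplishment; it does not entail the completed 'drained'.
(c) Entailed — dropping 'quietly', 'on the patio' leaves a sub-description the original still satisfies.
(d) Not entailed — the passage has Desmond watching the street, not Bea.
(e) Entailed — every conjunct here is already in the original watching event.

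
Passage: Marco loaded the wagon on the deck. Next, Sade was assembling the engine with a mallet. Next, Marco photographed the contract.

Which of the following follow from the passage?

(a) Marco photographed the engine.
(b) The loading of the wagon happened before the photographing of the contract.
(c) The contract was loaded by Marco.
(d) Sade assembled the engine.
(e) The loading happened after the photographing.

(a) Not entailed — Marco photographed the contract, not the engine; the engine belongs to the assembling event.
(b) Entailed — the narrative places the loading before the photographing.
(c) Not entailed — Marco loaded the wagon, not the contract; the contract belongs to the photographing event.
(d) Not entailed — 'was assembling' is progressive on an accomplishment; it does not entail the completed 'assembled'.
(e) Not entailed — the narrative places the loading before the photographing, not after.

(b)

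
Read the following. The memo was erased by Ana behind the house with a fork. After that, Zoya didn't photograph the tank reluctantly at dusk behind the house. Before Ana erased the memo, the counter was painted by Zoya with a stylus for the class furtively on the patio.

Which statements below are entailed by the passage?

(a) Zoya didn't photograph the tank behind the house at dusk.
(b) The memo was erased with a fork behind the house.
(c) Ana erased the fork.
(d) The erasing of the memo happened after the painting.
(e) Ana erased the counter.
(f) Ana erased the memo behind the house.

(b), (d), (f)

(a) Not entailed — dropping 'reluctantly' under negation is not valid — the original leaves open that Zoya photographed the tank some other way.
(b) Entailed — the original entails any weakening of itself; this just generalizes the agent.
(c) Not entailed — the fork is the instrument, not what was erased.
(d) Entailed — the narrative places the painting before the erasing.
(e) Not entailed — Ana erased the memo, not the counter; the counter belongs to the painting event.
(f) Entailed — this follows by dropping conjuncts from the erasing event's description.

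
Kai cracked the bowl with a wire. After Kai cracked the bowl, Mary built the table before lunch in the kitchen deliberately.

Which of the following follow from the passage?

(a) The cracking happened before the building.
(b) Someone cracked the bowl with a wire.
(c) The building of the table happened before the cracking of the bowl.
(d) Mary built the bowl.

(a) Entailed — the narrative places the cracking before the building.
(b) Entailed — this follows by dropping conjuncts from the cracking event's description.
(c) Not entailed — the narrative places the cracking before the building, not after.
(d) Not entailed — Mary built the table, not the bowl; the bowl belongs to the cracking event.

(a), (b)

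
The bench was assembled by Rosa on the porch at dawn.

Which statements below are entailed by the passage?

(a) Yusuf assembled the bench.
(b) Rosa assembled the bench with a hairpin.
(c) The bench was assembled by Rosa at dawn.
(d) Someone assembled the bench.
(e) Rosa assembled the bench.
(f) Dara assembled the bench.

(a) Not entailed — the passage has Rosa assembling the bench, not Yusuf.
(b) Not entailed — 'with a hairpin' adds information not in the original event.
(c) Entailed — the original entails any weakening of itself; this just drops 'on the porch'.
(d) Entailed — this follows by dropping conjuncts from the assembling event's description.
(e) Entailed — every conjunct here is already in the original assembling event.
(f) Not entailed — the passage has Rosa assembling the bench, not Dara.

(c), (d), (e)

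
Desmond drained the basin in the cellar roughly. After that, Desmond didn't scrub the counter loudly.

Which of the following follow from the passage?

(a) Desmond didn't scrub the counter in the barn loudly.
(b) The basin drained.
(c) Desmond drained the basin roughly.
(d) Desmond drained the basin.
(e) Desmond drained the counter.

(a), (b), (c), (d)

(a) Entailed — under negation, adding a further restriction is entailed: if no such scrubbing event occurred, none occurred in the barn either.
(b) Entailed — 'Desmond drained the basin' is causative; it entails the inchoative 'the basin drained'.
(c) Entailed — dropping 'in the cellar' leaves a sub-description the original still satisfies.
(d) Entailed — every conjunct here is already in the original draining event.
(e) Not entailed — Desmond drained the basin, not the counter; the counter belongs to the scrubbing event.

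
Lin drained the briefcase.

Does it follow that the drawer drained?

Nothing is said about any drawer; only the briefcase is affected.

no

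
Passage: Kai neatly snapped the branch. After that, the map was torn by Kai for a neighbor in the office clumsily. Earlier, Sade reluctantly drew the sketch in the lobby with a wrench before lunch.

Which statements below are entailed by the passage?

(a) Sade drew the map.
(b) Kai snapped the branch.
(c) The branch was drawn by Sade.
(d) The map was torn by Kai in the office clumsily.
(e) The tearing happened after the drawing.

(a) Not entailed — Sade drew the sketch, not the map; the map belongs to the tearing event.
(b) Entailed — every conjunct here is already in the original snapping event.
(c) Not entailed — Sade drew the sketch, not the branch; the branch belongs to the snapping event.
(d) Entailed — dropping 'for a neighbor' leaves a sub-description the original still satisfies.
(e) Entailed — the narrative places the drawing before the tearing.

(b), (d), (e)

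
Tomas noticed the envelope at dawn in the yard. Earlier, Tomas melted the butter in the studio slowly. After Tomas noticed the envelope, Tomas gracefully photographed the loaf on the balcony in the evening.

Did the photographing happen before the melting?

no

The narrative orders the melting before the photographing.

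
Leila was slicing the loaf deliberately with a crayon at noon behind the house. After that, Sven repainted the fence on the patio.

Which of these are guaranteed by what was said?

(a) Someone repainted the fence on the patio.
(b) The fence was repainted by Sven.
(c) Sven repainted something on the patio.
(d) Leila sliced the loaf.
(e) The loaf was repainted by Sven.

(a) Entailed — generalizing the agent leaves a sub-description the original still satisfies.
(b) Entailed — every conjunct here is already in the original repainting event.
(c) Entailed — generalizing the patient leaves a sub-description the original still satisfies.
(d) Not entailed — 'was slicing' is progressive on an accomplishment; it does not entail the completed 'sliced'.
(e) Not entailed — Sven repainted the fence, not the loaf; the loaf belongs to the slicing event.

(a), (b), (c)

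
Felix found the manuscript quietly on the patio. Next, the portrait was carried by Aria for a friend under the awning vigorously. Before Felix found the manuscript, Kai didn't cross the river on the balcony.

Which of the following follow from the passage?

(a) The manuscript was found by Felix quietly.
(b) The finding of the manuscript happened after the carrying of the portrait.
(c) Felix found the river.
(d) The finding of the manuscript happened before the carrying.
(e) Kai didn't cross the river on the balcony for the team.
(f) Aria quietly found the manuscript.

(a) Entailed — the original entails any weakening of itself; this just drops 'on the patio'.
(b) Not entailed — the narrative places the finding before the carrying, not after.
(c) Not entailed — Felix found the manuscript, not the river; the river belongs to the crossing event.
(d) Entailed — the narrative places the finding before the carrying.
(e) Entailed — under negation, adding a further restriction is entailed: if no such crossing event occurred, none occurred for the team either.
(f) Not entailed — the passage has Felix finding the manuscript, not Aria.

(a), (d), (e)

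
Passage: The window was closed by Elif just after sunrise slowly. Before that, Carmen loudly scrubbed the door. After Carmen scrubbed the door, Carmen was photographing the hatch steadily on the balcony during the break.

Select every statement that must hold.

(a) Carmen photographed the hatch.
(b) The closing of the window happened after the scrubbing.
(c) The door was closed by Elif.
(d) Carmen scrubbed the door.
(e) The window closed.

(a) Not entailed — 'was photographing' is progressive on an accomplishment; it does not entail the completed 'photographed'.
(b) Entailed — the narrative places the scrubbing before the closing.
(c) Not entailed — Elif closed the window, not the door; the door belongs to the scrubbing event.
(d) Entailed — every conjunct here is already in the original scrubbing event.
(e) Entailed — 'Elif closed the window' is causative; it entails the inchoative 'the window closed'.

(b), (d), (e)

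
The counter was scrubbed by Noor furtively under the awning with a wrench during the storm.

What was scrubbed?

'the counter' marks the patient of the scrubbing event.

the counter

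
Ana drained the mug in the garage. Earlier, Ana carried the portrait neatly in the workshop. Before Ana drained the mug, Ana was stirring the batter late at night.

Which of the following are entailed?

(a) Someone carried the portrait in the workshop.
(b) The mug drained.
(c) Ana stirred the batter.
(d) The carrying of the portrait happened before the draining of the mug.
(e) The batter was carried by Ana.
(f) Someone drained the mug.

(a) Entailed — the original entails any weakening of itself; this just drops 'neatly' and generalizes the agent.
(b) Entailed — 'Ana drained the mug' is causative; it entails the inchoative 'the mug drained'.
(c) Entailed — 'stir' is an activity; 'was stirring' entails that some stirring happened, so 'stirred' holds.
(d) Entailed — the narrative places the carrying before the draining.
(e) Not entailed — Ana carried the portrait, not the batter; the batter belongs to the stirring event.
(f) Entailed — every conjunct here is already in the original draining event.

(a), (b), (c), (d), (f)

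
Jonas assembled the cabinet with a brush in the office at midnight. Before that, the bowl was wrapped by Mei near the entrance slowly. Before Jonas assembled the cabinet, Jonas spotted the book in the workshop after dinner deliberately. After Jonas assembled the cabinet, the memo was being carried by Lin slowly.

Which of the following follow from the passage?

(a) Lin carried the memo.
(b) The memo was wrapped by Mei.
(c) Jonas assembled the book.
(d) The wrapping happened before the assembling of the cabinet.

(a) Entailed — 'carry' is an activity; 'was carrying' entails that some carrying happened, so 'carried' holds.
(b) Not entailed — Mei wrapped the bowl, not the memo; the memo belongs to the carrying event.
(c) Not entailed — Jonas assembled the cabinet, not the book; the book belongs to the spotting event.
(d) Entailed — the narrative places the wrapping before the assembling.

(a), (d)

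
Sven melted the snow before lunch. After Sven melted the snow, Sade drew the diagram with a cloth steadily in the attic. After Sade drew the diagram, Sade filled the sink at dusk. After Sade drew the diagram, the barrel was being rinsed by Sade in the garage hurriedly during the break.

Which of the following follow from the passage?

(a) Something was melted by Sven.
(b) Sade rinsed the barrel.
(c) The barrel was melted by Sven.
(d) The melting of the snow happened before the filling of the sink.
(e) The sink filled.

(a), (b), (d), (e)

(a) Entailed — this follows by dropping conjuncts from the melting event's description.
(b) Entailed — 'rinse' is an activity; 'was rinsing' entails that some rinsing happened, so 'rinsed' holds.
(c) Not entailed — Sven melted the snow, not the barrel; the barrel belongs to the rinsing event.
(d) Entailed — the narrative places the melting before the filling.
(e) Entailed — 'Sade filled the sink' is causative; it entails the inchoative 'the sink filled'.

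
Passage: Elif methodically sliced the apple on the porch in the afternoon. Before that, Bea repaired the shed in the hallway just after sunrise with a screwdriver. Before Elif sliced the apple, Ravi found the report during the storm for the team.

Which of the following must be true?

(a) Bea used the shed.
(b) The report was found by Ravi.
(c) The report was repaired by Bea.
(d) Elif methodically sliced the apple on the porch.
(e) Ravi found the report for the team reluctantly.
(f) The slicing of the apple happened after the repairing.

(a) Not entailed — the shed is the patient, not an instrument — Bea used a screwdriver.
(b) Entailed — every conjunct here is already in the original finding event.
(c) Not entailed — Bea repaired the shed, not the report; the report belongs to the finding event.
(d) Entailed — the original entails any weakening of itself; this just drops 'in the afternoon'.
(e) Not entailed — 'reluctantly' adds information not in the original event.
(f) Entailed — the narrative places the repairing before the slicing.

(b), (d), (f)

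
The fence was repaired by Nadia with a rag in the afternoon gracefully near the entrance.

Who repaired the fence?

'Nadia' marks the agent of the repairing event.

Nadia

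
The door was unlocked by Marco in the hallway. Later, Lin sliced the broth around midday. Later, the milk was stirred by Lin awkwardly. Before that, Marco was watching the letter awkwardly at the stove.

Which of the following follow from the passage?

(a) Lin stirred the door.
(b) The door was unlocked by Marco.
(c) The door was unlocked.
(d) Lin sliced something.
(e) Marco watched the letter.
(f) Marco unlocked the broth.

(a) Not entailed — Lin stirred the milk, not the door; the door belongs to the unlocking event.
(b) Entailed — dropping 'in the hallway' leaves a sub-description the original still satisfies.
(c) Entailed — this follows by dropping conjuncts from the unlocking event's description.
(d) Entailed — this follows by dropping conjuncts from the slicing event's description.
(e) Entailed — 'watch' is an activity; 'was watching' entails that some watching happened, so 'watched' holds.
(f) Not entailed — Marco unlocked the door, not the broth; the broth belongs to the slicing event.

(b), (c), (d), (e)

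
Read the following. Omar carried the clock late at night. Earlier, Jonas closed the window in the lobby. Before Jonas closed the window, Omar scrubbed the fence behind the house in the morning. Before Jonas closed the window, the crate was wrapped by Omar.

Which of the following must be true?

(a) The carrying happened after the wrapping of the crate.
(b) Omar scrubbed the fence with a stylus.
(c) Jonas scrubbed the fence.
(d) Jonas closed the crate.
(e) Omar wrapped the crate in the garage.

(a) Entailed — the narrative places the wrapping before the carrying.
(b) Not entailed — 'with a stylus' adds information not in the original event.
(c) Not entailed — the passage has Omar scrubbing the fence, not Jonas.
(d) Not entailed — Jonas closed the window, not the crate; the crate belongs to the wrapping event.
(e) Not entailed — 'in the garage' adds information not in the original event.

(a)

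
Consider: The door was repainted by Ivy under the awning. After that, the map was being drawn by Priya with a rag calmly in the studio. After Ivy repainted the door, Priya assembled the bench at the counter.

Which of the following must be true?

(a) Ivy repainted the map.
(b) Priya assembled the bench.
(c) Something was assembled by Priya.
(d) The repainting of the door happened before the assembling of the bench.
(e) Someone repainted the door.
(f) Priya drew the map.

(a) Not entailed — Ivy repainted the door, not the map; the map belongs to the drawing event.
(b) Entailed — this follows by dropping conjuncts from the assembling event's description.
(c) Entailed — every conjunct here is already in the original assembling event.
(d) Entailed — the narrative places the repainting before the assembling.
(e) Entailed — the original entails any weakening of itself; this just drops 'under the awning' and generalizes the agent.
(f) Not entailed — 'was drawing' is progressive on an accomplishment; it does not entail the completed 'drew'.

(b), (c), (d), (e)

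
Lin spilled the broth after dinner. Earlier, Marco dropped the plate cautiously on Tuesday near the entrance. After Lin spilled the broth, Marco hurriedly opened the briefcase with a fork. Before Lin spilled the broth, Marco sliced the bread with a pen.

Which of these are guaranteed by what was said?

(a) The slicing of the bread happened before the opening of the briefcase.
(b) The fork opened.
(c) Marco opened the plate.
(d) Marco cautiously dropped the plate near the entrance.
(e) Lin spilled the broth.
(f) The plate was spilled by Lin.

(a), (d), (e)

(a) Entailed — the narrative places the slicing before the opening.
(b) Not entailed — the briefcase is what opened, not the fork.
(c) Not entailed — Marco opened the briefcase, not the plate; the plate belongs to the dropping event.
(d) Entailed — every conjunct here is already in the original dropping event.
(e) Entailed — every conjunct here is already in the original spilling event.
(f) Not entailed — Lin spilled the broth, not the plate; the plate belongs to the dropping event.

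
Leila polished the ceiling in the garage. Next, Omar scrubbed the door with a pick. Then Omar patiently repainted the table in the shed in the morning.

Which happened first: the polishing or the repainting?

The connectives place the polishing before the repainting.

the polishing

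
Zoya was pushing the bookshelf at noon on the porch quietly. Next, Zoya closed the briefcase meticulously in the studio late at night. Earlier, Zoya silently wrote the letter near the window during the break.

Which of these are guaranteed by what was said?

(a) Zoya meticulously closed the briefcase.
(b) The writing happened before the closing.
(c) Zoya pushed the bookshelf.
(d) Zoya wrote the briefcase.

(a) Entailed — the original entails any weakening of itself; this just drops 'late at night', 'in the studio'.
(b) Entailed — the narrative places the writing before the closing.
(c) Entailed — 'push' is an activity; 'was pushing' entails that some pushing happened, so 'pushed' holds.
(d) Not entailed — Zoya wrote the letter, not the briefcase; the briefcase belongs to the closing event.

(a), (b), (c)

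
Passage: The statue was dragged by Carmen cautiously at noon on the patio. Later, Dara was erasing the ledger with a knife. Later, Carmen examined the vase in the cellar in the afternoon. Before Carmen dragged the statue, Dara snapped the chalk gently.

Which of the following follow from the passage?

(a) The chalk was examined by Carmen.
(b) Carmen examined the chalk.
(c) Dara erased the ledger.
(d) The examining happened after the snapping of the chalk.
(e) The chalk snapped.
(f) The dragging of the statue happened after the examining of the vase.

(d), (e)

(a) Not entailed — Carmen examined the vase, not the chalk; the chalk belongs to the snapping event.
(b) Not entailed — Carmen examined the vase, not the chalk; the chalk belongs to the snapping event.
(c) Not entailed — 'was erasing' is progressive on an accomplishment; it does not entail the completed 'erased'.
(d) Entailed — the narrative places the snapping before the examining.
(e) Entailed — 'Dara snapped the chalk' is causative; it entails the inchoative 'the chalk snapped'.
(f) Not entailed — the narrative places the dragging before the examining, not after.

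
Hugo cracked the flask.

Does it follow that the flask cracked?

yes

'Hugo cracked the flask' is the causative; it entails the inchoative 'the flask cracked'.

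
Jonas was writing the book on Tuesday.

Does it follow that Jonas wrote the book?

'was writing' is progressive; for an accomplishment like 'write the book', it doesn't entail completion.

no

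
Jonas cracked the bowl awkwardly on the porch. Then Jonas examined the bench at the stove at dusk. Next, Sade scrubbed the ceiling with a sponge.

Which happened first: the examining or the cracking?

The connectives place the cracking before the examining.

the cracking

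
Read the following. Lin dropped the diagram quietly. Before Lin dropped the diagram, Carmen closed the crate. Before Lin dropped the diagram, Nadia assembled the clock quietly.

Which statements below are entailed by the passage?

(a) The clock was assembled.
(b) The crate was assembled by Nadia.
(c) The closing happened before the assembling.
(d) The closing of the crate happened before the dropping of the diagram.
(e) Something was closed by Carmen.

(a) Entailed — every conjunct here is already in the original assembling event.
(b) Not entailed — Nadia assembled the clock, not the crate; the crate belongs to the closing event.
(c) Not entailed — the narrative doesn't order the closing relative to the assembling.
(d) Entailed — the narrative places the closing before the dropping.
(e) Entailed — generalizing the patient leaves a sub-description the original still satisfies.

(a), (d), (e)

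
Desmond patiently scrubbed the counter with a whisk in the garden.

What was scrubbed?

'the counter' marks the patient of the scrubbing event.

the counter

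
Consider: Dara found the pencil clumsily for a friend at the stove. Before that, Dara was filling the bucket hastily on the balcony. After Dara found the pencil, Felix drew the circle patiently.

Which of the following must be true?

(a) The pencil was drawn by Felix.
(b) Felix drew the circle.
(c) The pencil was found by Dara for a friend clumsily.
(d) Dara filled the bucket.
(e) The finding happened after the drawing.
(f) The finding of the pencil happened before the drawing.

(a) Not entailed — Felix drew the circle, not the pencil; the pencil belongs to the finding event.
(b) Entailed — the original entails any weakening of itself; this just drops 'patiently'.
(c) Entailed — every conjunct here is already in the original finding event.
(d) Not entailed — 'was filling' is progressive on an accomplishment; it does not entail the completed 'filled'.
(e) Not entailed — the narrative places the finding before the drawing, not after.
(f) Entailed — the narrative places the finding before the drawing.

(b), (c), (f)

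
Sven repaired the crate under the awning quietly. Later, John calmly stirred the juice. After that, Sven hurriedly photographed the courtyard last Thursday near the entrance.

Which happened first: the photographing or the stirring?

the stirring

The connectives place the stirring before the photographing.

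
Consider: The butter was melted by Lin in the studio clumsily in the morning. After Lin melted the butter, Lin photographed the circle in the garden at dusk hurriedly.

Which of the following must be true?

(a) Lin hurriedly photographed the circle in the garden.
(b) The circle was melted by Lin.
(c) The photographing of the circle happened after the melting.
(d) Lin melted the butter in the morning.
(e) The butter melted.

(a) Entailed — this follows by dropping conjuncts from the photographing event's description.
(b) Not entailed — Lin melted the butter, not the circle; the circle belongs to the photographing event.
(c) Entailed — the narrative places the melting before the photographing.
(d) Entailed — the original entails any weakening of itself; this just drops 'in the studio', 'clumsily'.
(e) Entailed — 'Lin melted the butter' is causative; it entails the inchoative 'the butter melted'.

(a), (c), (d), (e)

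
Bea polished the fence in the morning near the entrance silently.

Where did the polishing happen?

'near the entrance' marks the location of the polishing event.

near the entrance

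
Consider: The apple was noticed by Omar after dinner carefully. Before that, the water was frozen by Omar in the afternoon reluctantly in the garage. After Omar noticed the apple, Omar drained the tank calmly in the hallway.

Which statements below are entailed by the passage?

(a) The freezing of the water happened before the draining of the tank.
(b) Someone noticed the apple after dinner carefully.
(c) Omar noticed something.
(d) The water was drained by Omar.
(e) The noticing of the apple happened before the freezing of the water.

(a), (b), (c)

(a) Entailed — the narrative places the freezing before the draining.
(b) Entailed — every conjunct here is already in the original noticing event.
(c) Entailed — this follows by dropping conjuncts from the noticing event's description.
(d) Not entailed — Omar drained the tank, not the water; the water belongs to the freezing event.
(e) Not entailed — the narrative places the freezing before the noticing, not after.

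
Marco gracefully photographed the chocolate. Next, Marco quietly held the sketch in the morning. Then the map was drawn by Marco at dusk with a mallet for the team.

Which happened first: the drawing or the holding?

the holding

The connectives place the holding before the drawing.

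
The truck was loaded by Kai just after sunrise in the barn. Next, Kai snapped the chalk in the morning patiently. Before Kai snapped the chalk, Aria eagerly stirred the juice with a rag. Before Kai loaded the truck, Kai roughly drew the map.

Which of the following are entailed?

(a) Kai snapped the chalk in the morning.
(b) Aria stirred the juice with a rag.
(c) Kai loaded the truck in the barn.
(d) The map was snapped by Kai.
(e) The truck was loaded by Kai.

(a) Entailed — the original entails any weakening of itself; this just drops 'patiently'.
(b) Entailed — every conjunct here is already in the original stirring event.
(c) Entailed — dropping 'just after sunrise' leaves a sub-description the original still satisfies.
(d) Not entailed — Kai snapped the chalk, not the map; the map belongs to the drawing event.
(e) Entailed — this follows by dropping conjuncts from the loading event's description.

(a), (b), (c), (e)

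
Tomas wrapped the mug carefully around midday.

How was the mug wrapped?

carefully

'carefully' marks the manner of the wrapping event.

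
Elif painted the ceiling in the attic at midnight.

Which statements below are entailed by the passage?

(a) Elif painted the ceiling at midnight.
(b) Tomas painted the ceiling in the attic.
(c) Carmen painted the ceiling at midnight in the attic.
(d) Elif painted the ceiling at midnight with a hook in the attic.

(a) Entailed — dropping 'in the attic' leaves a sub-description the original still satisfies.
(b) Not entailed — the passage has Elif painting the ceiling, not Tomas.
(c) Not entailed — the passage has Elif painting the ceiling, not Carmen.
(d) Not entailed — 'with a hook' adds information not in the original event.

(a)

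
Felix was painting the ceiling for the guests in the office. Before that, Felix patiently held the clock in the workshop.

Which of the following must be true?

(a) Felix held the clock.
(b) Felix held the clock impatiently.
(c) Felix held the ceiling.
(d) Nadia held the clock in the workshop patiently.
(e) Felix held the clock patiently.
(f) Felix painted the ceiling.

(a), (e)

(a) Entailed — the original entails any weakening of itself; this just drops 'in the workshop', 'patiently'.
(b) Not entailed — 'impatiently' adds a manner not in (and inconsistent with) the original.
(c) Not entailed — Felix held the clock, not the ceiling; the ceiling belongs to the painting event.
(d) Not entailed — the passage has Felix holding the clock, not Nadia.
(e) Entailed — the original entails any weakening of itself; this just drops 'in the workshop'.
(f) Not entailed — 'was painting' is progressive on an accomplishment; it does not entail the completed 'painted'.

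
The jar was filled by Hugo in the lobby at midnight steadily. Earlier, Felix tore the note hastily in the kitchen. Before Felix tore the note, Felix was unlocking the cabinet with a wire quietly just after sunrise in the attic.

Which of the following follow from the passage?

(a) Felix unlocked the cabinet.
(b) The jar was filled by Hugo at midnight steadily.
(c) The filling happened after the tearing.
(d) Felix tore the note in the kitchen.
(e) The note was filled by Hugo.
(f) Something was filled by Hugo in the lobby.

(a) Not entailed — 'was unlocking' is progressive on an accomplishment; it does not entail the completed 'unlocked'.
(b) Entailed — every conjunct here is already in the original filling event.
(c) Entailed — the narrative places the tearing before the filling.
(d) Entailed — every conjunct here is already in the original tearing event.
(e) Not entailed — Hugo filled the jar, not the note; the note belongs to the tearing event.
(f) Entailed — the original entails any weakening of itself; this just drops 'at midnight', 'steadily' and generalizes the patient.

(b), (c), (d), (f)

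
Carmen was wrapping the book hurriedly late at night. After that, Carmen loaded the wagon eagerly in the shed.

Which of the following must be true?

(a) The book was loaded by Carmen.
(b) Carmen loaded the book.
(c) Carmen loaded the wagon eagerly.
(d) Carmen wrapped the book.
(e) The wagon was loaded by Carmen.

(a) Not entailed — Carmen loaded the wagon, not the book; the book belongs to the wrapping event.
(b) Not entailed — Carmen loaded the wagon, not the book; the book belongs to the wrapping event.
(c) Entailed — the original entails any weakening of itself; this just drops 'in the shed'.
(d) Not entailed — 'was wrapping' is progressive on an accomplishment; it does not entail the completed 'wrapped'.
(e) Entailed — this follows by dropping conjuncts from the loading event's description.

(c), (e)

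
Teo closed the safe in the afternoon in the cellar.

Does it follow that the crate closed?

Nothing is said about any crate; only the safe is affected.

no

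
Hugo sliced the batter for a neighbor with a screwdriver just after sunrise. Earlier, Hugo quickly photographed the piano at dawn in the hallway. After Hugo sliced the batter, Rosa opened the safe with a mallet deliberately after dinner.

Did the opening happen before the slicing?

The narrative orders the slicing before the opening.

no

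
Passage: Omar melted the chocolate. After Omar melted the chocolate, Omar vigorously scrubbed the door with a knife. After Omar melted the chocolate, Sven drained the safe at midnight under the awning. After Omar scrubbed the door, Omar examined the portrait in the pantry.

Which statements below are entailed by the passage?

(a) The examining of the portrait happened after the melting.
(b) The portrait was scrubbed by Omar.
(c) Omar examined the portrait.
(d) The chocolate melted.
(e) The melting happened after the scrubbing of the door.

(a) Entailed — the narrative places the melting before the examining.
(b) Not entailed — Omar scrubbed the door, not the portrait; the portrait belongs to the examining event.
(c) Entailed — the original entails any weakening of itself; this just drops 'in the pantry'.
(d) Entailed — 'Omar melted the chocolate' is causative; it entails the inchoative 'the chocolate melted'.
(e) Not entailed — the narrative places the melting before the scrubbing, not after.

(a), (c), (d)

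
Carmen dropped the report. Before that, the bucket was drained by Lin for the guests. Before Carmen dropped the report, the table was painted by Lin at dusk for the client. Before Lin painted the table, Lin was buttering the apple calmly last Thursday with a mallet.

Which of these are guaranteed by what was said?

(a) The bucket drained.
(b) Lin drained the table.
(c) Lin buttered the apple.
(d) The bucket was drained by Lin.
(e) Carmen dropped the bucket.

(a) Entailed — 'Lin drained the bucket' is causative; it entails the inchoative 'the bucket drained'.
(b) Not entailed — Lin drained the bucket, not the table; the table belongs to the painting event.
(c) Not entailed — 'was buttering' is progressive on an accomplishment; it does not entail the completed 'buttered'.
(d) Entailed — dropping 'for the guests' leaves a sub-description the original still satisfies.
(e) Not entailed — Carmen dropped the report, not the bucket; the bucket belongs to the draining event.

(a), (d)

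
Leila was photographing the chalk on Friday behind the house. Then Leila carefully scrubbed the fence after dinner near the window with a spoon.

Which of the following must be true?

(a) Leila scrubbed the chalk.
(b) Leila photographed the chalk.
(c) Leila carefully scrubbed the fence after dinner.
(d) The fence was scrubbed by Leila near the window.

(c), (d)

(a) Not entailed — Leila scrubbed the fence, not the chalk; the chalk belongs to the photographing event.
(b) Not entailed — 'was photographing' is progressive on an accomplishment; it does not entail the completed 'photographed'.
(c) Entailed — the original entails any weakening of itself; this just drops 'near the window', 'with a spoon'.
(d) Entailed — this follows by dropping conjuncts from the scrubbing event's description.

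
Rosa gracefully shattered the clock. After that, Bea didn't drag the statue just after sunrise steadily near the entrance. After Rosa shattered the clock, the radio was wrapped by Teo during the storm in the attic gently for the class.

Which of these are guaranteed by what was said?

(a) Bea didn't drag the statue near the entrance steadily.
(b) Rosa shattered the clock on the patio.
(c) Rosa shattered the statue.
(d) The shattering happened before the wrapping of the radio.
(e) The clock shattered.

(d), (e)

(a) Not entailed — dropping 'just after sunrise' under negation is not valid — the original leaves open that Bea dragged the statue some other way.
(b) Not entailed — 'on the patio' adds information not in the original event.
(c) Not entailed — Rosa shattered the clock, not the statue; the statue belongs to the dragging event.
(d) Entailed — the narrative places the shattering before the wrapping.
(e) Entailed — 'Rosa shattered the clock' is causative; it entails the inchoative 'the clock shattered'.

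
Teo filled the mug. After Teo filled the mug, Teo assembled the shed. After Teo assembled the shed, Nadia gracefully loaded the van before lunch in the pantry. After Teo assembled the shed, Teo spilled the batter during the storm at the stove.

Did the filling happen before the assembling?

The narrative orders the filling before the assembling.

yes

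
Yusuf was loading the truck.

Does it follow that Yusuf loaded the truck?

'was loading' is progressive; for an accomplishment like 'load the truck', it doesn't entail completion.

no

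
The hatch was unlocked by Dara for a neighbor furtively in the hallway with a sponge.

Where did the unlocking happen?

'in the hallway' marks the location of the unlocking event.

in the hallway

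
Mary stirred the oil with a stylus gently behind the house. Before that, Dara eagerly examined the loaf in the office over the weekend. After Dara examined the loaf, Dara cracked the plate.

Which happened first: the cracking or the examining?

the examining

The connectives place the examining before the cracking.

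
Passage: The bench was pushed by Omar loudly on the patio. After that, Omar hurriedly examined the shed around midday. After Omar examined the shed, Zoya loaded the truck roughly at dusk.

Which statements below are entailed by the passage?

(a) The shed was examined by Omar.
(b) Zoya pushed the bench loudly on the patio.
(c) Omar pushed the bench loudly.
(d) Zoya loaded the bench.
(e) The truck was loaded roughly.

(a) Entailed — every conjunct here is already in the original examining event.
(b) Not entailed — the passage has Omar pushing the bench, not Zoya.
(c) Entailed — this follows by dropping conjuncts from the pushing event's description.
(d) Not entailed — Zoya loaded the truck, not the bench; the bench belongs to the pushing event.
(e) Entailed — dropping 'at dusk' and generalizing the agent leaves a sub-description the original still satisfies.

(a), (c), (e)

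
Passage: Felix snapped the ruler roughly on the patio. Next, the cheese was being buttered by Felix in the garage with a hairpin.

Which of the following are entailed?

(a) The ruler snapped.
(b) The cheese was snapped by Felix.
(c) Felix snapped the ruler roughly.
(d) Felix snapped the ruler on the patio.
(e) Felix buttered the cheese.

(a), (c), (d)

(a) Entailed — 'Felix snapped the ruler' is causative; it entails the inchoative 'the ruler snapped'.
(b) Not entailed — Felix snapped the ruler, not the cheese; the cheese belongs to the buttering event.
(c) Entailed — the original entails any weakening of itself; this just drops 'on the patio'.
(d) Entailed — every conjunct here is already in the original snapping event.
(e) Not entailed — 'was buttering' is progressive on an accomplishment; it does not entail the completed 'buttered'.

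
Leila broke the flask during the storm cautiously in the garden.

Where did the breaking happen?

'in the garden' marks the location of the breaking event.

in the garden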